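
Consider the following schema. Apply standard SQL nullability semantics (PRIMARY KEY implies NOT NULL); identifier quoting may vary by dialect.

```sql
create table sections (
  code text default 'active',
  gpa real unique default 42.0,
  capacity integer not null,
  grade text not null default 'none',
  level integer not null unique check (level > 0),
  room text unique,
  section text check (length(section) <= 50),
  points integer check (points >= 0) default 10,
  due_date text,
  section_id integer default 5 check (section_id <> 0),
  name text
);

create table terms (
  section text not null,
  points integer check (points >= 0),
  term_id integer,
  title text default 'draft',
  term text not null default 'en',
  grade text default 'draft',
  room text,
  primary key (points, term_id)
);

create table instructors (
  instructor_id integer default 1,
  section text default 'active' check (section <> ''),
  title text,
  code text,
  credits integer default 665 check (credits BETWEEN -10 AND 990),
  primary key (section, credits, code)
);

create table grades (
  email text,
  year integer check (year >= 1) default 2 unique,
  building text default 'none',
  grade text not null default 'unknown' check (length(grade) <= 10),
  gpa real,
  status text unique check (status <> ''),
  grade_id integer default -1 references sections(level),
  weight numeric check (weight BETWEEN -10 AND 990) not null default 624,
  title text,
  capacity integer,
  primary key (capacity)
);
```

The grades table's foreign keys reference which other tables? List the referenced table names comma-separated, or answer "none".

sections

- grade_id REFERENCES sections(level).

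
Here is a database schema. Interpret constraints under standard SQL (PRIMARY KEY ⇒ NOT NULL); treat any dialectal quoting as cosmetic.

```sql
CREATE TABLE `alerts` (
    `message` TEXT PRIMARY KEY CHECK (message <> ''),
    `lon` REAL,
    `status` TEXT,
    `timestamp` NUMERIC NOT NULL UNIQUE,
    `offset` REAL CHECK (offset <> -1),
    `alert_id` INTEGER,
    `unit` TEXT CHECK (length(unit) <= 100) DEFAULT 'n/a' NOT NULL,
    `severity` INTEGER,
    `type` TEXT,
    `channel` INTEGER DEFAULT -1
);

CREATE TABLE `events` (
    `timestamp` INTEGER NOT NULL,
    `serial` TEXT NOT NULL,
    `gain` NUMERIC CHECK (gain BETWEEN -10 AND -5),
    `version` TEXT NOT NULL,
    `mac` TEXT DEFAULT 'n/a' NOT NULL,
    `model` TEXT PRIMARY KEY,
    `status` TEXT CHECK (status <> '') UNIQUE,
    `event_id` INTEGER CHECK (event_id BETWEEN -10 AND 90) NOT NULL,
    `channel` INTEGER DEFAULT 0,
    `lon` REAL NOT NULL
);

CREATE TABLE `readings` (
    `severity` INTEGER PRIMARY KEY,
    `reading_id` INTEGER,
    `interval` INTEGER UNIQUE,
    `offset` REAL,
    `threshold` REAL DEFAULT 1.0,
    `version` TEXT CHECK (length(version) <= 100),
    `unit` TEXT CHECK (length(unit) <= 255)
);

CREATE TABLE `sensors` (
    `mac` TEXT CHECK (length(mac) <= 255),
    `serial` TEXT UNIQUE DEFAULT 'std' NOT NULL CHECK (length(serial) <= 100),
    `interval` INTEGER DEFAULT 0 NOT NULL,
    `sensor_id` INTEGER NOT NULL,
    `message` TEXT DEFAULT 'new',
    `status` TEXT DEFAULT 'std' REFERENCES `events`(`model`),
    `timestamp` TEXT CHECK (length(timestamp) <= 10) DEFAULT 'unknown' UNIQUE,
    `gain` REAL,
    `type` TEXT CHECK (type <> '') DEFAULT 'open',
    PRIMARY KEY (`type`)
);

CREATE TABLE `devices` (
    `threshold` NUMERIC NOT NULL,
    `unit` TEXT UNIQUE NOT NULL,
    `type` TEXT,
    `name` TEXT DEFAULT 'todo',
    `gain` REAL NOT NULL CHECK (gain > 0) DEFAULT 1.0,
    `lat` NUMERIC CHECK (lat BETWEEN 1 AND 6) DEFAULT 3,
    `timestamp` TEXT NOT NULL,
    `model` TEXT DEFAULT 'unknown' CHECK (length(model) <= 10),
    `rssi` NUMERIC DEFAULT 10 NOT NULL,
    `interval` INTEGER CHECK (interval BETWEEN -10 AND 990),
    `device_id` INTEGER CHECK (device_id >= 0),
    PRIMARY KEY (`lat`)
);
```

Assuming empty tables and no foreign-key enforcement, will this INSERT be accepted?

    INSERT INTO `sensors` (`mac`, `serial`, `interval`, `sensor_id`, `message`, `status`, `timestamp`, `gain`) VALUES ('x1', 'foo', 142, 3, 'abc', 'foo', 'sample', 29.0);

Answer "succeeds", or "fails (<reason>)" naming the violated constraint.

succeeds

NOT NULL columns: interval is supplied; sensor_id is supplied; serial is supplied; type defaults to 'open'.
CHECK constraints: 'x1' satisfies (length(mac) <= 255); 'foo' satisfies (length(serial) <= 100); 'sample' satisfies (length(timestamp) <= 10).
No constraint is violated.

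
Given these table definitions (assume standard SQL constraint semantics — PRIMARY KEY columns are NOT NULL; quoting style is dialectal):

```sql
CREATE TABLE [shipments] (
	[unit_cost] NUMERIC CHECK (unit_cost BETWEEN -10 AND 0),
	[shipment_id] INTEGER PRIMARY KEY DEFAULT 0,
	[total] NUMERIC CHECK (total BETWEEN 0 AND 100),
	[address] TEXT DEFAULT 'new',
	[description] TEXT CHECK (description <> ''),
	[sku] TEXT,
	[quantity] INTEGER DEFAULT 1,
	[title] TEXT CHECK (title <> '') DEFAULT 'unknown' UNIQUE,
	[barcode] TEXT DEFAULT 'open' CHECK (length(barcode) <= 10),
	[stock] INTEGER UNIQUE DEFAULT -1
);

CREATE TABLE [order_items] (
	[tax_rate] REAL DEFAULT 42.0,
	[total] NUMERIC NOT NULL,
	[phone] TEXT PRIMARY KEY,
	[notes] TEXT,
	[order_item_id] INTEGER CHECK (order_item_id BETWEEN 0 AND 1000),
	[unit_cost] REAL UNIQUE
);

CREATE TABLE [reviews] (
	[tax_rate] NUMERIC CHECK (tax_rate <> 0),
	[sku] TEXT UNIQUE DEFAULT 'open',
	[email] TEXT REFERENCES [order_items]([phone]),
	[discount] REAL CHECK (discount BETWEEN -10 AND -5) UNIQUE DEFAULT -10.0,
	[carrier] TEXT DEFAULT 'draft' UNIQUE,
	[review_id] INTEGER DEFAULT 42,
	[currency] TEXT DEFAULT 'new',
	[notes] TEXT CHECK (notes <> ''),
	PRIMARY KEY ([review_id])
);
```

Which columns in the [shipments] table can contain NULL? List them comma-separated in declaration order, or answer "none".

- unit_cost: CHECK does not forbid NULL (a CHECK constraint passes when its expression is NULL) → nullable.
- shipment_id: part of the PRIMARY KEY, which implies NOT NULL → not nullable.
- total: CHECK does not forbid NULL (a CHECK constraint passes when its expression is NULL) → nullable.
- address: DEFAULT only fills an omitted column; an explicit NULL is still allowed → nullable.
- description: CHECK does not forbid NULL (a CHECK constraint passes when its expression is NULL) → nullable.
- sku: no NOT NULL constraint applies → nullable.
- quantity: DEFAULT only fills an omitted column; an explicit NULL is still allowed → nullable.
- title: CHECK does not forbid NULL (a CHECK constraint passes when its expression is NULL) → nullable.
- barcode: CHECK does not forbid NULL (a CHECK constraint passes when its expression is NULL) → nullable.
- stock: UNIQUE does not imply NOT NULL → nullable.

unit_cost, total, address, description, sku, quantity, title, barcode, stock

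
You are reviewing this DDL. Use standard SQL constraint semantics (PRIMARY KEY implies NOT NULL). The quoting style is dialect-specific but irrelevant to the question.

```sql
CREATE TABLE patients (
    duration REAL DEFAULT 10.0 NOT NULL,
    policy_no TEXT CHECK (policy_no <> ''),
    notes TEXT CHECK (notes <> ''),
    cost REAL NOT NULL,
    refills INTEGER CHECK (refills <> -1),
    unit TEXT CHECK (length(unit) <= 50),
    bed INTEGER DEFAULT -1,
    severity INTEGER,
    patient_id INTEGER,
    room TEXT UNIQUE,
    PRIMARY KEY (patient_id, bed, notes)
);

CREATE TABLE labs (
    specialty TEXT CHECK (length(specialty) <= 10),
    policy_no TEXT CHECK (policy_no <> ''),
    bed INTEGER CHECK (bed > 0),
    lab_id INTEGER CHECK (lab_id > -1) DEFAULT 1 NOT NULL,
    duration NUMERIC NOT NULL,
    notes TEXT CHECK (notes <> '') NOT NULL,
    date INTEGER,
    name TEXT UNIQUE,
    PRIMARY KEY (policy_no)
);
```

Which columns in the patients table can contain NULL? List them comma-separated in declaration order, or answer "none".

- duration: declared NOT NULL → not nullable.
- policy_no: CHECK does not forbid NULL (a CHECK constraint passes when its expression is NULL) → nullable.
- notes: part of the PRIMARY KEY, which implies NOT NULL → not nullable.
- cost: declared NOT NULL → not nullable.
- refills: CHECK does not forbid NULL (a CHECK constraint passes when its expression is NULL) → nullable.
- unit: CHECK does not forbid NULL (a CHECK constraint passes when its expression is NULL) → nullable.
- bed: part of the PRIMARY KEY, which implies NOT NULL → not nullable.
- severity: no NOT NULL constraint applies → nullable.
- patient_id: part of the PRIMARY KEY, which implies NOT NULL → not nullable.
- room: UNIQUE does not imply NOT NULL → nullable.

policy_no, refills, unit, severity, room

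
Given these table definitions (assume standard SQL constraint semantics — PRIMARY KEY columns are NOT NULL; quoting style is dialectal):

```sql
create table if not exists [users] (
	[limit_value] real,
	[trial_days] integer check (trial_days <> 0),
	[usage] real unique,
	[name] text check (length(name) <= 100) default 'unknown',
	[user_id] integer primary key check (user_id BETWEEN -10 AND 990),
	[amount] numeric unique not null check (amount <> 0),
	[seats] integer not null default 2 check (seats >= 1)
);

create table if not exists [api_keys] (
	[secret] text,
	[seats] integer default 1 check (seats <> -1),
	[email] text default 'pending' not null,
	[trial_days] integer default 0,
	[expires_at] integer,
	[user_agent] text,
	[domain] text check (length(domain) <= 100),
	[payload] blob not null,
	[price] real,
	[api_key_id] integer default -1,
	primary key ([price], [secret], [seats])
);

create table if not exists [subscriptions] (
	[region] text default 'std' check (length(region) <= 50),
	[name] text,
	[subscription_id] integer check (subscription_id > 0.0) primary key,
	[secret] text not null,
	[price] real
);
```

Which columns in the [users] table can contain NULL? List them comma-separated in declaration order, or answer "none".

- limit_value: no NOT NULL constraint applies → nullable.
- trial_days: CHECK does not forbid NULL (a CHECK constraint passes when its expression is NULL) → nullable.
- usage: UNIQUE does not imply NOT NULL → nullable.
- name: CHECK does not forbid NULL (a CHECK constraint passes when its expression is NULL) → nullable.
- user_id: part of the PRIMARY KEY, which implies NOT NULL → not nullable.
- amount: declared NOT NULL → not nullable.
- seats: declared NOT NULL → not nullable.

limit_value, trial_days, usage, name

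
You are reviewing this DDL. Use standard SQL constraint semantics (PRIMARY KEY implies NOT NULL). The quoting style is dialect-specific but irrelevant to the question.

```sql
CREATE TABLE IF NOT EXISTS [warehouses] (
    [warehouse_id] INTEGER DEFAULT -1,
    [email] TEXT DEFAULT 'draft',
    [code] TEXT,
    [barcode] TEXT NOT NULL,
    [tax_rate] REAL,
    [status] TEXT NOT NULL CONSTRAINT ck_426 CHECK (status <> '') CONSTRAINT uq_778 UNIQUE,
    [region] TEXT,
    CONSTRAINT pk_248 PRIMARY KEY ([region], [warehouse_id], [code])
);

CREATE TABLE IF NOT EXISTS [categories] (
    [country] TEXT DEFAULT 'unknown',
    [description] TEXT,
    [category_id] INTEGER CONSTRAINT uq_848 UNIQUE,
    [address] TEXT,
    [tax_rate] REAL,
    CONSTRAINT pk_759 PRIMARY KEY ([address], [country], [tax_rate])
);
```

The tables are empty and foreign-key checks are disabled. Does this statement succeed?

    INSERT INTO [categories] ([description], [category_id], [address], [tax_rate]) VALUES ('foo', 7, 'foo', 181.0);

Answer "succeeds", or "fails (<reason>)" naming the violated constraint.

NOT NULL columns: address is supplied; country defaults to 'unknown'; tax_rate is supplied.
No constraint is violated.

succeeds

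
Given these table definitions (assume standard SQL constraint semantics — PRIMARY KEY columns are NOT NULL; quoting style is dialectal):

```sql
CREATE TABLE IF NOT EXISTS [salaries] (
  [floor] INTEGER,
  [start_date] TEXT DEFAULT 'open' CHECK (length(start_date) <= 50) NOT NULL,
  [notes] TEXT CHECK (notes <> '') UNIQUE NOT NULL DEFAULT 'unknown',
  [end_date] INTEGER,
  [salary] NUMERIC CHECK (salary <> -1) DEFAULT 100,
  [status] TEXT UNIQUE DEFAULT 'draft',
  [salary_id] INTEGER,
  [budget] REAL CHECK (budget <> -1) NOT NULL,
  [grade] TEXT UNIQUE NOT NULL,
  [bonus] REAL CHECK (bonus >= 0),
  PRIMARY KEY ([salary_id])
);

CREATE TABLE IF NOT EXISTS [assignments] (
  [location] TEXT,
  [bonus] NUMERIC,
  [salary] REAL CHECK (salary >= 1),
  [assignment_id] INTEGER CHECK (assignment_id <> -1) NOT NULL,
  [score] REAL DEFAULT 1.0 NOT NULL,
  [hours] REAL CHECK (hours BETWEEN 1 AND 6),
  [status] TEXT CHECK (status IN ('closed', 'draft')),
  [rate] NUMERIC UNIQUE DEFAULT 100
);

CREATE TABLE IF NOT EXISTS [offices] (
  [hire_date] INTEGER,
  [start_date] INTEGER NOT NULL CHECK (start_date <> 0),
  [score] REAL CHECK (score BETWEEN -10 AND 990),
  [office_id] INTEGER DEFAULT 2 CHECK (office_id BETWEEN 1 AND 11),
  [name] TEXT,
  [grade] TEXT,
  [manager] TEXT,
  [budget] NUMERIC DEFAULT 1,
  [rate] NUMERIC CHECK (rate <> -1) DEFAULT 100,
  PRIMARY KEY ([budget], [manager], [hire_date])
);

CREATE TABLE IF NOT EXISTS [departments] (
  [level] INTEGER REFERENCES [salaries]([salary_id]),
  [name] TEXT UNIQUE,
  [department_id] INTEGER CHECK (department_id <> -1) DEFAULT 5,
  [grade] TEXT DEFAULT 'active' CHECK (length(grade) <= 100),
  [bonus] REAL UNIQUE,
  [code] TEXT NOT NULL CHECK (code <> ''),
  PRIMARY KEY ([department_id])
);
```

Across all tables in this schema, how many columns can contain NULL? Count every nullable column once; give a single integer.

20

salaries: 5 nullable (floor, end_date, salary, status, bonus — PK (salary_id) and explicit NOT NULL columns excluded).
assignments: 6 nullable (location, bonus, salary, hours, status, rate — PK none and explicit NOT NULL columns excluded).
offices: 5 nullable (score, office_id, name, grade, rate — PK (budget, manager, hire_date) and explicit NOT NULL columns excluded).
departments: 4 nullable (level, name, grade, bonus — PK (department_id) and explicit NOT NULL columns excluded).
Total: 5 + 6 + 5 + 4 = 20.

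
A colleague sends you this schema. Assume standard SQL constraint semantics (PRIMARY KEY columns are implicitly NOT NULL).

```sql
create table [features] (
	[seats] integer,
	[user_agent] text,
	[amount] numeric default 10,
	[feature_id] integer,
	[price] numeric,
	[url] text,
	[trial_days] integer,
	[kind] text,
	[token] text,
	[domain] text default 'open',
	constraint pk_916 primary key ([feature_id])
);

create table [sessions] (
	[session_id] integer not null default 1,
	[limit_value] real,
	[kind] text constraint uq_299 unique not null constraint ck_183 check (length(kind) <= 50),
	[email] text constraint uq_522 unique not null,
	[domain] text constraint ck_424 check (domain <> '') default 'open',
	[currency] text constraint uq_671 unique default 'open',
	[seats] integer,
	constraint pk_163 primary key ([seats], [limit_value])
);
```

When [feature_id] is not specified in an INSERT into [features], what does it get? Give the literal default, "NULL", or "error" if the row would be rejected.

error

feature_id has no DEFAULT clause.
Omitting it would insert NULL, but it is part of the PRIMARY KEY, so the INSERT fails.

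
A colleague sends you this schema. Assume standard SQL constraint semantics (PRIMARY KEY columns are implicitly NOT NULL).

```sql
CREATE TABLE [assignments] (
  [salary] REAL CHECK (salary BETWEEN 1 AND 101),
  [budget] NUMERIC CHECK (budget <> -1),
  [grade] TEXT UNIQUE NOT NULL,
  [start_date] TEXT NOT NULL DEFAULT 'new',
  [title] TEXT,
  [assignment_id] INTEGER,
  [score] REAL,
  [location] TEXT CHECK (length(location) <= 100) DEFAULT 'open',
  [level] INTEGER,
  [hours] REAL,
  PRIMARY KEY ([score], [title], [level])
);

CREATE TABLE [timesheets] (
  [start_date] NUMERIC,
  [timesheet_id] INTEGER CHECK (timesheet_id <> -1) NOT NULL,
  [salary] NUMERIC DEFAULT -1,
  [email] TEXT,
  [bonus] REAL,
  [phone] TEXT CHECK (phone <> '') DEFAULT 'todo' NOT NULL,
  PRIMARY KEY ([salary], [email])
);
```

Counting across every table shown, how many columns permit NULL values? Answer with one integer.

7

assignments: 5 nullable (salary, budget, assignment_id, location, hours — PK (score, title, level) and explicit NOT NULL columns excluded).
timesheets: 2 nullable (start_date, bonus — PK (salary, email) and explicit NOT NULL columns excluded).
Total: 5 + 2 = 7.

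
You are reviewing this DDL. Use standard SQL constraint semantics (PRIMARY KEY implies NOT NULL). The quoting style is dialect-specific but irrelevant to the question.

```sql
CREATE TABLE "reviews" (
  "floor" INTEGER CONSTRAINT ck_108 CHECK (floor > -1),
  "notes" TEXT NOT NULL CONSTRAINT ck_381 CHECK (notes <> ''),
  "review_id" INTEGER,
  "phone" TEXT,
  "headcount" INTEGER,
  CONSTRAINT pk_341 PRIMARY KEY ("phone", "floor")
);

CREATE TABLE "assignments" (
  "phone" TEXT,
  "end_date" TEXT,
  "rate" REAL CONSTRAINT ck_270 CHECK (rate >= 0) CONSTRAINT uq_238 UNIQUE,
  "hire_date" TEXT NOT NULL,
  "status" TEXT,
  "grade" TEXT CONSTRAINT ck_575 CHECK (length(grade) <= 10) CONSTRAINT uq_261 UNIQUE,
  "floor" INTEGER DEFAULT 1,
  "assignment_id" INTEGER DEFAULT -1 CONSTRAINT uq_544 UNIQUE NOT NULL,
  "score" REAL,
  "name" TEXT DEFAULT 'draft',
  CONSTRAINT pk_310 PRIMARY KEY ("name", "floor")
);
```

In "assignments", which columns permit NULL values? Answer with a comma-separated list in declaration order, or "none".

- phone: no NOT NULL constraint applies → nullable.
- end_date: no NOT NULL constraint applies → nullable.
- rate: CHECK does not forbid NULL (a CHECK constraint passes when its expression is NULL) → nullable.
- hire_date: declared NOT NULL → not nullable.
- status: no NOT NULL constraint applies → nullable.
- grade: CHECK does not forbid NULL (a CHECK constraint passes when its expression is NULL) → nullable.
- floor: part of the PRIMARY KEY, which implies NOT NULL → not nullable.
- assignment_id: declared NOT NULL → not nullable.
- score: no NOT NULL constraint applies → nullable.
- name: part of the PRIMARY KEY, which implies NOT NULL → not nullable.

phone, end_date, rate, status, grade, score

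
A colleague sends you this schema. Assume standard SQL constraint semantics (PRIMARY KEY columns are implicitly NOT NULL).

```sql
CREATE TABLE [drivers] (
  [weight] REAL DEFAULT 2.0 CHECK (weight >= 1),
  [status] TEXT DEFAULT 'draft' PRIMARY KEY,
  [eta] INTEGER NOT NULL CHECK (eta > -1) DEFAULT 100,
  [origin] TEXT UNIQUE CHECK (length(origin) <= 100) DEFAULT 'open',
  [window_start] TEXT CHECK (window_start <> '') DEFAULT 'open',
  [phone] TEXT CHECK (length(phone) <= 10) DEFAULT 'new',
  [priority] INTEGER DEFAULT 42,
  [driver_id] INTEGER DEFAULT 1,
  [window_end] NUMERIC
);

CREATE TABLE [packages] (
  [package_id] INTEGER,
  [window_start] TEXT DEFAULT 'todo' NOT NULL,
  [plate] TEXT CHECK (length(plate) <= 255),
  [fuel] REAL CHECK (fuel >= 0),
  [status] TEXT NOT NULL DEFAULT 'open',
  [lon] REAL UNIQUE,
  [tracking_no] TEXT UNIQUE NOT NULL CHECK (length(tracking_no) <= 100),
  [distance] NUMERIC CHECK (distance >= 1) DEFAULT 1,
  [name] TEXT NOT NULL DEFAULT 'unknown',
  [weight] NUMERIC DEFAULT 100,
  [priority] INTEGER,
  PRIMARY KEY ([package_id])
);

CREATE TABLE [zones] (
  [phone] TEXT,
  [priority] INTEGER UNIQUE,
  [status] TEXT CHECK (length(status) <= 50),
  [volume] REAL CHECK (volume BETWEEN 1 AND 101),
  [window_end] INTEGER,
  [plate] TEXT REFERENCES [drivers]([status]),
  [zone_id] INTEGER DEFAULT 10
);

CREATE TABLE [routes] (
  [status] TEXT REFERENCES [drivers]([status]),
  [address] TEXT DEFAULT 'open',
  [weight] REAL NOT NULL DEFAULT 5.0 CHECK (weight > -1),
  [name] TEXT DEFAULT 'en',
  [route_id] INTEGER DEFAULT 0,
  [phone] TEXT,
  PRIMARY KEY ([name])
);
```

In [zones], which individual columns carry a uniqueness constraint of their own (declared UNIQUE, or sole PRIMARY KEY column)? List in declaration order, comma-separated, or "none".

- phone: no UNIQUE or single-column PK constraint.
- priority: declared UNIQUE → unique.
- status: no UNIQUE or single-column PK constraint.
- volume: no UNIQUE or single-column PK constraint.
- window_end: no UNIQUE or single-column PK constraint.
- plate: no UNIQUE or single-column PK constraint.
- zone_id: no UNIQUE or single-column PK constraint.

priority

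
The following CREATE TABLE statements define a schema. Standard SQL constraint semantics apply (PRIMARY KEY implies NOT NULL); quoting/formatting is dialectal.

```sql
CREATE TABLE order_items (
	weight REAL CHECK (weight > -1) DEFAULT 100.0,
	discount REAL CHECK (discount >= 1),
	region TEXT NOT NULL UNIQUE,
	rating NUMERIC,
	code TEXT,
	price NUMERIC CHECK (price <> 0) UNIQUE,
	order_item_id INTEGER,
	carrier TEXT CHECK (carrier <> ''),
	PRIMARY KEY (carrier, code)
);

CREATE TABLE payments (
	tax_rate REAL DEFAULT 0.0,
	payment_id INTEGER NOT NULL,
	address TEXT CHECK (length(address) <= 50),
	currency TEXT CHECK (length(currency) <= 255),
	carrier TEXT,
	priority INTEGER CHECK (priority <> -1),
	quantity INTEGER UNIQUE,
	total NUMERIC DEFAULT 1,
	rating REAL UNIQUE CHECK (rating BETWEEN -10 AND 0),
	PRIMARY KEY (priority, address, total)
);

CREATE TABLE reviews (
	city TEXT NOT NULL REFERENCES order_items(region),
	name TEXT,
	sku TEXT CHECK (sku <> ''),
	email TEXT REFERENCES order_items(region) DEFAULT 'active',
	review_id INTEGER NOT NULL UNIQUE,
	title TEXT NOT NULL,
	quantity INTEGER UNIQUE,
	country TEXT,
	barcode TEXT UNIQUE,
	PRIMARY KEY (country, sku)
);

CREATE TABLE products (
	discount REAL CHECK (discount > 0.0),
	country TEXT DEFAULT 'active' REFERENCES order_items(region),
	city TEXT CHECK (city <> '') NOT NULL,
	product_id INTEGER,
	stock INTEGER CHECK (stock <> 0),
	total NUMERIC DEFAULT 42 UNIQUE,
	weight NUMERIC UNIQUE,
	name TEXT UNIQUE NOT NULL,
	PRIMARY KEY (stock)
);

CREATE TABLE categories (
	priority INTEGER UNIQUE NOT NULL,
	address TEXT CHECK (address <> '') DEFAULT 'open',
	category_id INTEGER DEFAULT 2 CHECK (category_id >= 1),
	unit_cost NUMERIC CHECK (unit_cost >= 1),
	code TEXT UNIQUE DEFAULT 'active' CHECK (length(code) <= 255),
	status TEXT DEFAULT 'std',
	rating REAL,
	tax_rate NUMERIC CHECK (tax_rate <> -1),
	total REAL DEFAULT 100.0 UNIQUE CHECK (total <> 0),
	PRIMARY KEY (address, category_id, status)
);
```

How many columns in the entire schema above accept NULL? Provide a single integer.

order_items: 5 nullable (weight, discount, rating, price, order_item_id — PK (carrier, code) and explicit NOT NULL columns excluded).
payments: 5 nullable (tax_rate, currency, carrier, quantity, rating — PK (priority, address, total) and explicit NOT NULL columns excluded).
reviews: 4 nullable (name, email, quantity, barcode — PK (country, sku) and explicit NOT NULL columns excluded).
products: 5 nullable (discount, country, product_id, total, weight — PK (stock) and explicit NOT NULL columns excluded).
categories: 5 nullable (unit_cost, code, rating, tax_rate, total — PK (address, category_id, status) and explicit NOT NULL columns excluded).
Total: 5 + 5 + 4 + 5 + 5 = 24.

24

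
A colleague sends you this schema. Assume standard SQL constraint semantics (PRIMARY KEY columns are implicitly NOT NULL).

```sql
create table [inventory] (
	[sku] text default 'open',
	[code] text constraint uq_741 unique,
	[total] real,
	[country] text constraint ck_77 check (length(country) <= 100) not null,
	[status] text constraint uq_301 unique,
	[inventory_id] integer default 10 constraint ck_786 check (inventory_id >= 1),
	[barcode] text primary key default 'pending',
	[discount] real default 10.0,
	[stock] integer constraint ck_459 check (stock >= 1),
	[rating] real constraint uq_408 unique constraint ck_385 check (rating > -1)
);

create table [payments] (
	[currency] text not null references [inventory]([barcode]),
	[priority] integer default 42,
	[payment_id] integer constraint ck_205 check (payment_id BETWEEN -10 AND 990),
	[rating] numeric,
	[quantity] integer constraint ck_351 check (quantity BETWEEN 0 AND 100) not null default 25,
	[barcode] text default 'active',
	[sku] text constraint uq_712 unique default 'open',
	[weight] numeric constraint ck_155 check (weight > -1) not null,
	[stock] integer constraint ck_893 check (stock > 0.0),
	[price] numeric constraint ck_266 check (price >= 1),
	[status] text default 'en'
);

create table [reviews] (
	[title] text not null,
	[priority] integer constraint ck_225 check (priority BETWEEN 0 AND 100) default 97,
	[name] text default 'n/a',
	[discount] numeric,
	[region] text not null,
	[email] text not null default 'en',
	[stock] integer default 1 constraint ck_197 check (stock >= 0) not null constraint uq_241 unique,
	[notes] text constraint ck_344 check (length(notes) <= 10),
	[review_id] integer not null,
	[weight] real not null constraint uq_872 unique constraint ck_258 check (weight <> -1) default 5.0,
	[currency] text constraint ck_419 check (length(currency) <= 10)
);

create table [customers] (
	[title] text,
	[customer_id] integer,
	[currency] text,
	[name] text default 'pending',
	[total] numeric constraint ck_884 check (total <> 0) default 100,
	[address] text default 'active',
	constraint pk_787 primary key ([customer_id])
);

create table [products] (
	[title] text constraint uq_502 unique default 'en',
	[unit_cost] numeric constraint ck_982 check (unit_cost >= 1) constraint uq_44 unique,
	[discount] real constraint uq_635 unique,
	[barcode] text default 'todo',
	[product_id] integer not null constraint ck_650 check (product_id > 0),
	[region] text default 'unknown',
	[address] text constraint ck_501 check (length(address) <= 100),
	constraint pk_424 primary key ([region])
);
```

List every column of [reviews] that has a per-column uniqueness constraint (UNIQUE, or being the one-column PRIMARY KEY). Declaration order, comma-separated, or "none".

stock, weight

- title: no UNIQUE or single-column PK constraint.
- priority: no UNIQUE or single-column PK constraint.
- name: no UNIQUE or single-column PK constraint.
- discount: no UNIQUE or single-column PK constraint.
- region: no UNIQUE or single-column PK constraint.
- email: no UNIQUE or single-column PK constraint.
- stock: declared UNIQUE → unique.
- notes: no UNIQUE or single-column PK constraint.
- review_id: no UNIQUE or single-column PK constraint.
- weight: declared UNIQUE → unique.
- currency: no UNIQUE or single-column PK constraint.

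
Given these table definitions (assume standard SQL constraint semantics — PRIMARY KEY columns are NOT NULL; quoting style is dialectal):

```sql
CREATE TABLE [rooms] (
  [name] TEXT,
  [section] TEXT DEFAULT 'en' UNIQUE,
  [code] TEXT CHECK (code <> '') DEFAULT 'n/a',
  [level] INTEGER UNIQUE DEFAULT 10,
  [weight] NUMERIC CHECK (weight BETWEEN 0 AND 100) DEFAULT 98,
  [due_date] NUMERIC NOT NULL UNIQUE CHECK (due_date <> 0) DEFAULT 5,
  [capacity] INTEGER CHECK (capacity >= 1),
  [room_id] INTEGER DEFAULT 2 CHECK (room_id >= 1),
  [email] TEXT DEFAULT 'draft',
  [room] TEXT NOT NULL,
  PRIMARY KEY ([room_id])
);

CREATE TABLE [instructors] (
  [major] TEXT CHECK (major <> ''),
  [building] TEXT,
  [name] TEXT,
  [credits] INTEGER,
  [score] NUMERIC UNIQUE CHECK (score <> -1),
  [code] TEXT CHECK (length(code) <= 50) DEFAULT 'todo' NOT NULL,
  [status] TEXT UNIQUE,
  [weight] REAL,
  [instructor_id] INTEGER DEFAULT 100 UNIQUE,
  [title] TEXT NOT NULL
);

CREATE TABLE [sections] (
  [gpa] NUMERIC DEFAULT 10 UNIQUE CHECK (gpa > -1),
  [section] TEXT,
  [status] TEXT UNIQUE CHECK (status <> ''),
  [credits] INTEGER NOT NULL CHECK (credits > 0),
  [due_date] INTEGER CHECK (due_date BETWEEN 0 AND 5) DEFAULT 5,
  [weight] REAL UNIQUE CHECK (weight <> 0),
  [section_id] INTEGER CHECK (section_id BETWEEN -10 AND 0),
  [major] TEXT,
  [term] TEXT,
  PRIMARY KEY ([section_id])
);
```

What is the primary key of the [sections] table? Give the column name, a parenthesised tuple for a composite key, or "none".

section_id

section_id is declared PRIMARY KEY as a table-level PRIMARY KEY clause.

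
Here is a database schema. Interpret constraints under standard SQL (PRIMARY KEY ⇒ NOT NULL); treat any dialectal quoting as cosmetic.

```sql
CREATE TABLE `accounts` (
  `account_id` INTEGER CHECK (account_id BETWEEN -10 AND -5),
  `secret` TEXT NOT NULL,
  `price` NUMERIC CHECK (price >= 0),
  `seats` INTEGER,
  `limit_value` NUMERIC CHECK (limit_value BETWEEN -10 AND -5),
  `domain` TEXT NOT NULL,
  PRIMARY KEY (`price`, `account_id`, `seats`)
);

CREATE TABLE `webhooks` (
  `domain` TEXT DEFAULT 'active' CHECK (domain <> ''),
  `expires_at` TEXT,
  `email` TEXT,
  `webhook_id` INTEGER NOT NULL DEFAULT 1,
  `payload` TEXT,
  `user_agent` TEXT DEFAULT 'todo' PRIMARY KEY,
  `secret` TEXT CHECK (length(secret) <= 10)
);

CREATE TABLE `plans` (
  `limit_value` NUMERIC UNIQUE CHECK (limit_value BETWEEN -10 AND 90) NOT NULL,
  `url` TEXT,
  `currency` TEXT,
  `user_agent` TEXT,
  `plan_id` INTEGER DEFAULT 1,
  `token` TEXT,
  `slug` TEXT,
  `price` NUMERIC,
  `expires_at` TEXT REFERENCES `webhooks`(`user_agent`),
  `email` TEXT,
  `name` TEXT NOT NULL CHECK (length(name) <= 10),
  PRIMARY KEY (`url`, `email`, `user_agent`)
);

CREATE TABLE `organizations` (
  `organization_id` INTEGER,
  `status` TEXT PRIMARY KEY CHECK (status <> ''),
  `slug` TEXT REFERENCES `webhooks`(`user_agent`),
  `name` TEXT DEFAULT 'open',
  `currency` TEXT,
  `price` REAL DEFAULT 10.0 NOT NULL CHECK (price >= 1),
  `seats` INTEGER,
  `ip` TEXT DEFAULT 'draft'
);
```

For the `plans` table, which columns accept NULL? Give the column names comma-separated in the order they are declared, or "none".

- limit_value: declared NOT NULL → not nullable.
- url: part of the PRIMARY KEY, which implies NOT NULL → not nullable.
- currency: no NOT NULL constraint applies → nullable.
- user_agent: part of the PRIMARY KEY, which implies NOT NULL → not nullable.
- plan_id: DEFAULT only fills an omitted column; an explicit NULL is still allowed → nullable.
- token: no NOT NULL constraint applies → nullable.
- slug: no NOT NULL constraint applies → nullable.
- price: no NOT NULL constraint applies → nullable.
- expires_at: a foreign key column may be NULL unless separately constrained → nullable.
- email: part of the PRIMARY KEY, which implies NOT NULL → not nullable.
- name: declared NOT NULL → not nullable.

currency, plan_id, token, slug, price, expires_at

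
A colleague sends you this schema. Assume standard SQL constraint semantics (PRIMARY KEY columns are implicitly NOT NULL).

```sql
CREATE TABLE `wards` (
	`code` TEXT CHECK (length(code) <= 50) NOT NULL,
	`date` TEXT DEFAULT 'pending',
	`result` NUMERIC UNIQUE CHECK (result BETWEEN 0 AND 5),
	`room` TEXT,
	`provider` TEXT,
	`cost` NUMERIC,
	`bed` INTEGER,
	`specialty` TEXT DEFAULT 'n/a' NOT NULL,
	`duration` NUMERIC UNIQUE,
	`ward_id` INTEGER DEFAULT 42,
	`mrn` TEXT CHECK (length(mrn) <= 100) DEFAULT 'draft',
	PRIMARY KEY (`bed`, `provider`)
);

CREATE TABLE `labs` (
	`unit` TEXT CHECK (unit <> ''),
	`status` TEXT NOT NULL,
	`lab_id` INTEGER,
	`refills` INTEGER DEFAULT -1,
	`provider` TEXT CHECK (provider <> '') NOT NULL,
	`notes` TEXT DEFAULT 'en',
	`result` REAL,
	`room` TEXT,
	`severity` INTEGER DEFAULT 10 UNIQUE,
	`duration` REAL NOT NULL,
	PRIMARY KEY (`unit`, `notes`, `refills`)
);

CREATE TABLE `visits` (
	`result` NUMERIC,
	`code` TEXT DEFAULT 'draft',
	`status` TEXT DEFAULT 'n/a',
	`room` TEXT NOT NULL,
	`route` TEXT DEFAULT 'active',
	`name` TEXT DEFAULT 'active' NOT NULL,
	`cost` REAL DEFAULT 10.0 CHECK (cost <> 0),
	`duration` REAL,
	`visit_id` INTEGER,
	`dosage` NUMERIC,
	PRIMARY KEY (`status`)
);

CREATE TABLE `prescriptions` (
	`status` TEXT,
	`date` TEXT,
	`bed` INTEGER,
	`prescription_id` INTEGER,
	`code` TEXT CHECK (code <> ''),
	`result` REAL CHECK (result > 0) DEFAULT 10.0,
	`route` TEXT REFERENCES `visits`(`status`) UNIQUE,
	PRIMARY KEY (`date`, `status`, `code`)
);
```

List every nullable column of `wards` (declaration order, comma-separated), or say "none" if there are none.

date, result, room, cost, duration, ward_id, mrn

- code: declared NOT NULL → not nullable.
- date: DEFAULT only fills an omitted column; an explicit NULL is still allowed → nullable.
- result: CHECK does not forbid NULL (a CHECK constraint passes when its expression is NULL) → nullable.
- room: no NOT NULL constraint applies → nullable.
- provider: part of the PRIMARY KEY, which implies NOT NULL → not nullable.
- cost: no NOT NULL constraint applies → nullable.
- bed: part of the PRIMARY KEY, which implies NOT NULL → not nullable.
- specialty: declared NOT NULL → not nullable.
- duration: UNIQUE does not imply NOT NULL → nullable.
- ward_id: DEFAULT only fills an omitted column; an explicit NULL is still allowed → nullable.
- mrn: CHECK does not forbid NULL (a CHECK constraint passes when its expression is NULL) → nullable.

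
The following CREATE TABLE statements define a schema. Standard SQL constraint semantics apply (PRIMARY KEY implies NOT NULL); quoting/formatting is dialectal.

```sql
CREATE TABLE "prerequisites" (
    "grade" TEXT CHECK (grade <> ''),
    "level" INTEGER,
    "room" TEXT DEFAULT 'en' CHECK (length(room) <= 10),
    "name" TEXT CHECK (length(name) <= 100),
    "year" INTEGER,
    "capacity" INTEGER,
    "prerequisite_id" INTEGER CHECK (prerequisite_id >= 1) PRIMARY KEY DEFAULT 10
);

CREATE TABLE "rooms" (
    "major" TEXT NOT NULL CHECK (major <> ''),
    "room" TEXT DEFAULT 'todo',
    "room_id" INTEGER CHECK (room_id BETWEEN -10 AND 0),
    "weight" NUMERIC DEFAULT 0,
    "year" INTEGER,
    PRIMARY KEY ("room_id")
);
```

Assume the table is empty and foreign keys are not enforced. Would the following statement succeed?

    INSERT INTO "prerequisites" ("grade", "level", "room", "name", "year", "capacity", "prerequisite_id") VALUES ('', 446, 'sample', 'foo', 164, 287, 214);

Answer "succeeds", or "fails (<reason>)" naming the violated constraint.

The value '' for grade violates CHECK (grade <> '').

fails (CHECK on grade)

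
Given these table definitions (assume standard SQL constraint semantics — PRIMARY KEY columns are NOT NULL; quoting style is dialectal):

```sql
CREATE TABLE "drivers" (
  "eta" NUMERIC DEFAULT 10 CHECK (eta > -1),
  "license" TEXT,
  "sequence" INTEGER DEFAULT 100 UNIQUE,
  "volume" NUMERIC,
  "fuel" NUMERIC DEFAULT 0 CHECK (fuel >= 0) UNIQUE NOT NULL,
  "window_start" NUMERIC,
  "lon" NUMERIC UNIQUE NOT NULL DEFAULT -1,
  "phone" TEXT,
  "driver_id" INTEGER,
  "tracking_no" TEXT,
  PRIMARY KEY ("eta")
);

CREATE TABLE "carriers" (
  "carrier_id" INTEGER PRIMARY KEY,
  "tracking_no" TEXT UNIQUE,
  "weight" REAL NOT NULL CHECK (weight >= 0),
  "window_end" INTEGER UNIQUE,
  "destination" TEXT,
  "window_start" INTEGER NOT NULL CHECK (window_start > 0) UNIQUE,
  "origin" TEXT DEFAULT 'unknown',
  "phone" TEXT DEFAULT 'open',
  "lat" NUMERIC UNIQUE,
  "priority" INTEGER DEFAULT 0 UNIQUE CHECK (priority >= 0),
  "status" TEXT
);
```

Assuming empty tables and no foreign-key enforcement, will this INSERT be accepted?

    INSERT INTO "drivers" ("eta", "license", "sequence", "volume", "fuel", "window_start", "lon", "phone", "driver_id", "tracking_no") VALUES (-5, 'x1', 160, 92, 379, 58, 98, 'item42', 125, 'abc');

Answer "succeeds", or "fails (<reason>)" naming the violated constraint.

The value -5 for eta violates CHECK (eta > -1).

fails (CHECK on eta)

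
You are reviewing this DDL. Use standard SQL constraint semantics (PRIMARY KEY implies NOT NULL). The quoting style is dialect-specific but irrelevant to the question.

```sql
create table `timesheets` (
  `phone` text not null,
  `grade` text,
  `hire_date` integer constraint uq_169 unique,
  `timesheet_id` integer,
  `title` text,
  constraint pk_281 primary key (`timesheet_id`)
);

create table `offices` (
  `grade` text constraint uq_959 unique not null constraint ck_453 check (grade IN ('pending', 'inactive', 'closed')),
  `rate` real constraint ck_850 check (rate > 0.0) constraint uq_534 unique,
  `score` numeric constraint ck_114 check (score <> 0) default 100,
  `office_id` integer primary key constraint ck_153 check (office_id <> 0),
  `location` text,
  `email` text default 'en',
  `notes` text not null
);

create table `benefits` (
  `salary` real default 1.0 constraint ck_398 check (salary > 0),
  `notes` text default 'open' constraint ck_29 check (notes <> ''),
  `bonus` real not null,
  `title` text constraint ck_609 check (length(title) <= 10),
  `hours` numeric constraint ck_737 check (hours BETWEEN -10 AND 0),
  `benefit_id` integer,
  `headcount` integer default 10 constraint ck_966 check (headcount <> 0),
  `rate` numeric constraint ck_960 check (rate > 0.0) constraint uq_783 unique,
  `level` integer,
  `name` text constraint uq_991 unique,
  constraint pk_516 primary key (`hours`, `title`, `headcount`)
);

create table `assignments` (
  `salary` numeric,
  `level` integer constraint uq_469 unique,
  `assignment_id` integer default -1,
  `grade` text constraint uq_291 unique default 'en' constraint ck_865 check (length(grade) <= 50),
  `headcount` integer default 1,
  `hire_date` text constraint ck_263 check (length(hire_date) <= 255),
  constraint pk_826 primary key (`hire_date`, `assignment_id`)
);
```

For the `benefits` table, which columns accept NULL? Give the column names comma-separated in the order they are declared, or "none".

salary, notes, benefit_id, rate, level, name

- salary: CHECK does not forbid NULL (a CHECK constraint passes when its expression is NULL) → nullable.
- notes: CHECK does not forbid NULL (a CHECK constraint passes when its expression is NULL) → nullable.
- bonus: declared NOT NULL → not nullable.
- title: part of the PRIMARY KEY, which implies NOT NULL → not nullable.
- hours: part of the PRIMARY KEY, which implies NOT NULL → not nullable.
- benefit_id: no NOT NULL constraint applies → nullable.
- headcount: part of the PRIMARY KEY, which implies NOT NULL → not nullable.
- rate: CHECK does not forbid NULL (a CHECK constraint passes when its expression is NULL) → nullable.
- level: no NOT NULL constraint applies → nullable.
- name: UNIQUE does not imply NOT NULL → nullable.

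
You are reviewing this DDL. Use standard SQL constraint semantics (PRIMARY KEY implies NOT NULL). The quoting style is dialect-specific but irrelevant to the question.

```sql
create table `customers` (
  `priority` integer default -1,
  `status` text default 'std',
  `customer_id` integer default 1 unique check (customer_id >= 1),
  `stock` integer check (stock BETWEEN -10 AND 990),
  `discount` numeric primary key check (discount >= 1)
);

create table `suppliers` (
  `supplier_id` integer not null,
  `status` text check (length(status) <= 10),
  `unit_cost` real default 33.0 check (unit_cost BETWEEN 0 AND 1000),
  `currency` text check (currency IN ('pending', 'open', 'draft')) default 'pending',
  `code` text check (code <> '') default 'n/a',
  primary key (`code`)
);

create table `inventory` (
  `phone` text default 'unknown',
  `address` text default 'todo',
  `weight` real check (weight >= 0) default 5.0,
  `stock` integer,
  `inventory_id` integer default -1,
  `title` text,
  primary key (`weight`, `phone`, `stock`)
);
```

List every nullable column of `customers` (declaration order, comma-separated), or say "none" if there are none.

- priority: DEFAULT only fills an omitted column; an explicit NULL is still allowed → nullable.
- status: DEFAULT only fills an omitted column; an explicit NULL is still allowed → nullable.
- customer_id: CHECK does not forbid NULL (a CHECK constraint passes when its expression is NULL) → nullable.
- stock: CHECK does not forbid NULL (a CHECK constraint passes when its expression is NULL) → nullable.
- discount: part of the PRIMARY KEY, which implies NOT NULL → not nullable.

priority, status, customer_id, stock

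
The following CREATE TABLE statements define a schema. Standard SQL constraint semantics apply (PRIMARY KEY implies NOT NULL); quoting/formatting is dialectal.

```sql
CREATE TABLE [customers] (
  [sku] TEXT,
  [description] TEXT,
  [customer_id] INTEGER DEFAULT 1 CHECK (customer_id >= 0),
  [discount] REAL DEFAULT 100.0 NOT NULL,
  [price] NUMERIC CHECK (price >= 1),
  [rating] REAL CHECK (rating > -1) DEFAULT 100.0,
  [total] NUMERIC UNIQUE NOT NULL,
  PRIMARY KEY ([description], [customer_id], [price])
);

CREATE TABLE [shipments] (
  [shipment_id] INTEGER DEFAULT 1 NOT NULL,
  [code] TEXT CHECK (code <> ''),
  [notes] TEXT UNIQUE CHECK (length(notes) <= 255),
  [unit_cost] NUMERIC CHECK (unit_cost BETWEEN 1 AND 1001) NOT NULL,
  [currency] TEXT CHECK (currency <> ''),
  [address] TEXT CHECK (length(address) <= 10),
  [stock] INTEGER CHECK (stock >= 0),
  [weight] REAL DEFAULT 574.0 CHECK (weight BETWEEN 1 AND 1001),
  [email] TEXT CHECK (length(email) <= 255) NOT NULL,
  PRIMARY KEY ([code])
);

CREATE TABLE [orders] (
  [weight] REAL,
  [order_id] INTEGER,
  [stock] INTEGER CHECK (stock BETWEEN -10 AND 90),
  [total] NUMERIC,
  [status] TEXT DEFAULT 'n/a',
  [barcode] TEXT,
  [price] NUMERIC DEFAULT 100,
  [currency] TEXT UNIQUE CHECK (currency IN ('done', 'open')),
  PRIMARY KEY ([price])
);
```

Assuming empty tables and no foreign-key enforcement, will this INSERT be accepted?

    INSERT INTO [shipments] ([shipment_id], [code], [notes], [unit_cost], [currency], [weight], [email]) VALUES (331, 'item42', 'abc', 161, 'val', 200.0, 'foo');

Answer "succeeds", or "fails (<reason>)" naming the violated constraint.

succeeds

NOT NULL columns: code is supplied; email is supplied; shipment_id is supplied; unit_cost is supplied.
CHECK constraints: 'item42' satisfies (code <> ''); 'abc' satisfies (length(notes) <= 255); 161 satisfies (unit_cost BETWEEN 1 AND 1001); 'val' satisfies (currency <> ''); 200.0 satisfies (weight BETWEEN 1 AND 1001); 'foo' satisfies (length(email) <= 255).
No constraint is violated.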